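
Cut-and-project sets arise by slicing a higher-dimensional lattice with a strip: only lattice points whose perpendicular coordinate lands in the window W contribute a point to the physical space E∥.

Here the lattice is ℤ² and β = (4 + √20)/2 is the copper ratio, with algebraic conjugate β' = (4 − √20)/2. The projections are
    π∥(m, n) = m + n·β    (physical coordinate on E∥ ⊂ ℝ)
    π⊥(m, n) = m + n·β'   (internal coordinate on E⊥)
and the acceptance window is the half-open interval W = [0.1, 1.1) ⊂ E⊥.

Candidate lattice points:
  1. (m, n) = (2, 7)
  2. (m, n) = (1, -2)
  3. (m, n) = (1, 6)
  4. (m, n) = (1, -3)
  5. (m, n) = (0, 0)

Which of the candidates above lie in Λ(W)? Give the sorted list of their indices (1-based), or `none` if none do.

1

β' = (4−√20)/2 ≈ -0.23607.
candidate 1: (m,n)=(2,7) → π∥ = 2+7·β ≈ 31.65248, π⊥ = 2+7·β' ≈ 0.34752 ∈ [0.1, 1.1) ⇒ IN Λ
candidate 2: (m,n)=(1,-2) → π∥ = 1-2·β ≈ -7.47214, π⊥ = 1-2·β' ≈ 1.47214 ∉ [0.1, 1.1) ⇒ out
candidate 3: (m,n)=(1,6) → π∥ = 1+6·β ≈ 26.41641, π⊥ = 1+6·β' ≈ -0.41641 ∉ [0.1, 1.1) ⇒ out
candidate 4: (m,n)=(1,-3) → π∥ = 1-3·β ≈ -11.70820, π⊥ = 1-3·β' ≈ 1.70820 ∉ [0.1, 1.1) ⇒ out
candidate 5: (m,n)=(0,0) → π∥ = 0+0·β ≈ 0.00000, π⊥ = 0+0·β' ≈ 0.00000 ∉ [0.1, 1.1) ⇒ out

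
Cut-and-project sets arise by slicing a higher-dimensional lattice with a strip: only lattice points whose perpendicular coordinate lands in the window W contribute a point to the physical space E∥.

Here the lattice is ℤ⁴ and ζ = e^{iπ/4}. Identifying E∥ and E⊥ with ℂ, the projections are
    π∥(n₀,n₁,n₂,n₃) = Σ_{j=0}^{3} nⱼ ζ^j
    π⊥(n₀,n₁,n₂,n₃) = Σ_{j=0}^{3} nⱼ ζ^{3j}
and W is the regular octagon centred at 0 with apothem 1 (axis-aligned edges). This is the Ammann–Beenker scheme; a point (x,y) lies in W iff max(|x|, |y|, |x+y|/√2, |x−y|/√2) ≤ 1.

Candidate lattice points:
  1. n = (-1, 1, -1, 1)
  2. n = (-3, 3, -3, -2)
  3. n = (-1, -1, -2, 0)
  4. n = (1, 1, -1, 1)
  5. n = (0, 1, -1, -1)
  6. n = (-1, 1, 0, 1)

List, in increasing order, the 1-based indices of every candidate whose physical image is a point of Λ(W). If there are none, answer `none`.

none

With ζ = e^{iπ/4} the internal vectors are ζ^0,ζ^3,ζ^6,ζ^9.
#1 (-1, 1, -1, 1): internal (-1.000000, 2.414214); octagon support 2.414214 vs apothem 1 → ∉ W
#2 (-3, 3, -3, -2): internal (-6.535534, 3.707107); octagon support 7.242641 vs apothem 1 → ∉ W
#3 (-1, -1, -2, 0): internal (-0.292893, 1.292893); octagon support 1.292893 vs apothem 1 → ∉ W
#4 (1, 1, -1, 1): internal (1.000000, 2.414214); octagon support 2.414214 vs apothem 1 → ∉ W
#5 (0, 1, -1, -1): internal (-1.414214, 1.000000); octagon support 1.707107 vs apothem 1 → ∉ W
#6 (-1, 1, 0, 1): internal (-1.000000, 1.414214); octagon support 1.707107 vs apothem 1 → ∉ W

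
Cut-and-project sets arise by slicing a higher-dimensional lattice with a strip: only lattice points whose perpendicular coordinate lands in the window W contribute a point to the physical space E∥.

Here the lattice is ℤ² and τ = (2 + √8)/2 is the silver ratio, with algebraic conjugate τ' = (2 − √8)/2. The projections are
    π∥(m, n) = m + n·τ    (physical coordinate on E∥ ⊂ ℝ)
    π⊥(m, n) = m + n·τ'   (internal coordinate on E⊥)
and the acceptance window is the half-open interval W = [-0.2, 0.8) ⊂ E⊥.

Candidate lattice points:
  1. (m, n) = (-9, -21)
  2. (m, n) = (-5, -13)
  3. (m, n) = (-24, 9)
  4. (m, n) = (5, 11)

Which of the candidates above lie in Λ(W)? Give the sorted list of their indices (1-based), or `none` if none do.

Numerically τ ≈ 2.41421 and τ' = −1/τ ≈ -0.41421.
candidate 1: (m,n)=(-9,-21) → π∥ = -9-21·τ ≈ -59.69848, π⊥ = -9-21·τ' ≈ -0.30152 ∉ [-0.2, 0.8) ⇒ out
candidate 2: (m,n)=(-5,-13) → π∥ = -5-13·τ ≈ -36.38478, π⊥ = -5-13·τ' ≈ 0.38478 ∈ [-0.2, 0.8) ⇒ IN Λ
candidate 3: (m,n)=(-24,9) → π∥ = -24+9·τ ≈ -2.27208, π⊥ = -24+9·τ' ≈ -27.72792 ∉ [-0.2, 0.8) ⇒ out
candidate 4: (m,n)=(5,11) → π∥ = 5+11·τ ≈ 31.55635, π⊥ = 5+11·τ' ≈ 0.44365 ∈ [-0.2, 0.8) ⇒ IN Λ

2, 4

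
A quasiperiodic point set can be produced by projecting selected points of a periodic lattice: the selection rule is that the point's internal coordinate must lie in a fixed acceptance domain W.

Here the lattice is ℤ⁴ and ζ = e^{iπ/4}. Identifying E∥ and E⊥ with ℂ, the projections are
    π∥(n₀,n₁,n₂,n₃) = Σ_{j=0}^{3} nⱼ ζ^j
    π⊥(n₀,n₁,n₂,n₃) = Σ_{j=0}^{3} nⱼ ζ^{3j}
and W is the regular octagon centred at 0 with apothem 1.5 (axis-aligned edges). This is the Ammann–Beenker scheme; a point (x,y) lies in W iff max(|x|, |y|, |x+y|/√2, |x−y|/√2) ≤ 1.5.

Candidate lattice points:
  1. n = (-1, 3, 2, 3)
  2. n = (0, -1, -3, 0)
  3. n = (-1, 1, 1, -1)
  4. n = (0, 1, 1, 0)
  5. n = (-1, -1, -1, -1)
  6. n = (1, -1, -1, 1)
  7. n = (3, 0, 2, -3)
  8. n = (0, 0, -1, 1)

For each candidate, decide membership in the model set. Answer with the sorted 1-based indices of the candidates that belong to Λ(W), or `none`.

π⊥(n) = n₀ + n₁ζ³ + n₂ζ⁶ + n₃ζ⁹ where ζ = e^{iπ/4}.
#1 (-1, 3, 2, 3): internal (-1.00000, 2.24264); octagon support 2.29289 vs apothem 1.5 → ∉ W
#2 (0, -1, -3, 0): internal (0.70711, 2.29289); octagon support 2.29289 vs apothem 1.5 → ∉ W
#3 (-1, 1, 1, -1): internal (-2.41421, -1.00000); octagon support 2.41421 vs apothem 1.5 → ∉ W
#4 (0, 1, 1, 0): internal (-0.70711, -0.29289); octagon support 0.70711 vs apothem 1.5 → ∈ W
#5 (-1, -1, -1, -1): internal (-1.00000, -0.41421); octagon support 1.00000 vs apothem 1.5 → ∈ W
#6 (1, -1, -1, 1): internal (2.41421, 1.00000); octagon support 2.41421 vs apothem 1.5 → ∉ W
#7 (3, 0, 2, -3): internal (0.87868, -4.12132); octagon support 4.12132 vs apothem 1.5 → ∉ W
#8 (0, 0, -1, 1): internal (0.70711, 1.70711); octagon support 1.70711 vs apothem 1.5 → ∉ W

4, 5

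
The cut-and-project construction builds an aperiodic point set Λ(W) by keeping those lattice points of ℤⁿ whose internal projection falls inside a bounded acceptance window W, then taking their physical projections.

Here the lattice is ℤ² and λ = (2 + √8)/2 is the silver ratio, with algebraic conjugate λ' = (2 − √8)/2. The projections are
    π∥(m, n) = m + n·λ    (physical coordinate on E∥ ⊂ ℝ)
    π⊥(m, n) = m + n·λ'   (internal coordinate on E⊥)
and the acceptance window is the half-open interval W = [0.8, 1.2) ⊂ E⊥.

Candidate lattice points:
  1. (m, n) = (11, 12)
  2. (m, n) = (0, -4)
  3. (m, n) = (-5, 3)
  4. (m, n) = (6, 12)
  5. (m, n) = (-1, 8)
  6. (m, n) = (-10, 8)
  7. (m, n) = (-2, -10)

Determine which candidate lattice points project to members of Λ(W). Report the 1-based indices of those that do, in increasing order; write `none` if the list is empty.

4

Compute λ' = (2−√8)/2 = -0.41421, so π⊥(m,n) = m -0.41421·n.
#1 (11,12): internal coord 11 + (12)·λ' = +6.02944; +6.02944 ∉ [0.8, 1.2) → out
#2 (0,-4): internal coord 0 + (-4)·λ' = +1.65685; +1.65685 ∉ [0.8, 1.2) → out
#3 (-5,3): internal coord -5 + (3)·λ' = -6.24264; -6.24264 ∉ [0.8, 1.2) → out
#4 (6,12): internal coord 6 + (12)·λ' = +1.02944; +1.02944 ∈ [0.8, 1.2) → IN Λ
#5 (-1,8): internal coord -1 + (8)·λ' = -4.31371; -4.31371 ∉ [0.8, 1.2) → out
#6 (-10,8): internal coord -10 + (8)·λ' = -13.31371; -13.31371 ∉ [0.8, 1.2) → out
#7 (-2,-10): internal coord -2 + (-10)·λ' = +2.14214; +2.14214 ∉ [0.8, 1.2) → out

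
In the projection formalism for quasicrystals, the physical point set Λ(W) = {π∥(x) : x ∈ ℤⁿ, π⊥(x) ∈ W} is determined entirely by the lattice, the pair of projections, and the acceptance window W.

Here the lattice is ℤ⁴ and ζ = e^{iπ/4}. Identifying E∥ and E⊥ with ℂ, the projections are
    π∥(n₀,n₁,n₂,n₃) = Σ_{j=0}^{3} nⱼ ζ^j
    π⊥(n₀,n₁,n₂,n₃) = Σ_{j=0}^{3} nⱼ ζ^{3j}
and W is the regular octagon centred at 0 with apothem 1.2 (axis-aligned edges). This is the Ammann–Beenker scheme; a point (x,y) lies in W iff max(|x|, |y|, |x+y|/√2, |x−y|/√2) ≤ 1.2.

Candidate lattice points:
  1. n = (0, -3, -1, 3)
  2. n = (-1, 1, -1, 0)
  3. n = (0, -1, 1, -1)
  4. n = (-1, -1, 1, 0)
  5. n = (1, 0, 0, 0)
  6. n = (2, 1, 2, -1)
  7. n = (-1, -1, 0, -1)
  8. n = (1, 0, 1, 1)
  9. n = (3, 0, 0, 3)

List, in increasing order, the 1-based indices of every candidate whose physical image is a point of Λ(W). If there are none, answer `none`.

5

Internal map: ζ^{3j} for j=0..3 gives (1,0), (−√2/2,√2/2), (0,−1), (√2/2,√2/2).
#1 (0, -3, -1, 3): internal (4.242641, 1.000000); octagon support 4.242641 vs apothem 1.2 → ∉ W
#2 (-1, 1, -1, 0): internal (-1.707107, 1.707107); octagon support 2.414214 vs apothem 1.2 → ∉ W
#3 (0, -1, 1, -1): internal (0.000000, -2.414214); octagon support 2.414214 vs apothem 1.2 → ∉ W
#4 (-1, -1, 1, 0): internal (-0.292893, -1.707107); octagon support 1.707107 vs apothem 1.2 → ∉ W
#5 (1, 0, 0, 0): internal (1.000000, 0.000000); octagon support 1.000000 vs apothem 1.2 → ∈ W
#6 (2, 1, 2, -1): internal (0.585786, -2.000000); octagon support 2.000000 vs apothem 1.2 → ∉ W
#7 (-1, -1, 0, -1): internal (-1.000000, -1.414214); octagon support 1.707107 vs apothem 1.2 → ∉ W
#8 (1, 0, 1, 1): internal (1.707107, -0.292893); octagon support 1.707107 vs apothem 1.2 → ∉ W
#9 (3, 0, 0, 3): internal (5.121320, 2.121320); octagon support 5.121320 vs apothem 1.2 → ∉ W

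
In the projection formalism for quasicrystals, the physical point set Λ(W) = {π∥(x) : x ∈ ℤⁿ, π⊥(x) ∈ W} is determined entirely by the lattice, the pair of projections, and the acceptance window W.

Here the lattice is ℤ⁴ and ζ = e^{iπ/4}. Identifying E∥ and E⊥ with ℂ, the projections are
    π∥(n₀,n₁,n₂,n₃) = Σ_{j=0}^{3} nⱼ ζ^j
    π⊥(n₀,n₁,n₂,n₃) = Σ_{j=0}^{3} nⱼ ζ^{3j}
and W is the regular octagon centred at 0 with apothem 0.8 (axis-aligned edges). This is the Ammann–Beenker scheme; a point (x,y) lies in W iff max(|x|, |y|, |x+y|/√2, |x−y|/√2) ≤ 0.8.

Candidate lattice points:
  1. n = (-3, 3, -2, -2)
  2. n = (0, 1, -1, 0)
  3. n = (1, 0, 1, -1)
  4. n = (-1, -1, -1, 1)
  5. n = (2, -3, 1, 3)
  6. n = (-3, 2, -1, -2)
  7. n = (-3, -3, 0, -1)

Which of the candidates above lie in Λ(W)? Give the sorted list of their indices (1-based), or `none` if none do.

none

Internal map: ζ^{3j} for j=0..3 gives (1,0), (−√2/2,√2/2), (0,−1), (√2/2,√2/2).
candidate 1: n = (-3, 3, -2, -2) → π⊥ ≈ (-6.535534, +2.707107); max(|x|,|y|,|x±y|/√2) = 6.535534 > 0.8 ⇒ ∉ W
candidate 2: n = (0, 1, -1, 0) → π⊥ ≈ (-0.707107, +1.707107); max(|x|,|y|,|x±y|/√2) = 1.707107 > 0.8 ⇒ ∉ W
candidate 3: n = (1, 0, 1, -1) → π⊥ ≈ (+0.292893, -1.707107); max(|x|,|y|,|x±y|/√2) = 1.707107 > 0.8 ⇒ ∉ W
candidate 4: n = (-1, -1, -1, 1) → π⊥ ≈ (+0.414214, +1.000000); max(|x|,|y|,|x±y|/√2) = 1.000000 > 0.8 ⇒ ∉ W
candidate 5: n = (2, -3, 1, 3) → π⊥ ≈ (+6.242641, -1.000000); max(|x|,|y|,|x±y|/√2) = 6.242641 > 0.8 ⇒ ∉ W
candidate 6: n = (-3, 2, -1, -2) → π⊥ ≈ (-5.828427, +1.000000); max(|x|,|y|,|x±y|/√2) = 5.828427 > 0.8 ⇒ ∉ W
candidate 7: n = (-3, -3, 0, -1) → π⊥ ≈ (-1.585786, -2.828427); max(|x|,|y|,|x±y|/√2) = 3.121320 > 0.8 ⇒ ∉ W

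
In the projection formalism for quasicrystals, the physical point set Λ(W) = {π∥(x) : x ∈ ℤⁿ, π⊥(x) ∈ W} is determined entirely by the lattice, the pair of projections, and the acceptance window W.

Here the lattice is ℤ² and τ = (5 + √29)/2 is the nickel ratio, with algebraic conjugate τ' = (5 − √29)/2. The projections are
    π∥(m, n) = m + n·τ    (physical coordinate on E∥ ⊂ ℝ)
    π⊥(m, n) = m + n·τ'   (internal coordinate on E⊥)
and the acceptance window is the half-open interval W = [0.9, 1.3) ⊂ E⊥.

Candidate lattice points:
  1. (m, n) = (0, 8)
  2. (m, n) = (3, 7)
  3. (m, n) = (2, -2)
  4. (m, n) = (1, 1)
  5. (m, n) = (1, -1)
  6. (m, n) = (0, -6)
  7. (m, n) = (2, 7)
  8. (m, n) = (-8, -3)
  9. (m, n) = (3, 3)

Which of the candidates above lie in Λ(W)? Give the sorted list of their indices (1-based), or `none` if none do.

τ' = (5−√29)/2 ≈ -0.192582.
#1 (0,8): internal coord 0 + (8)·τ' = -1.540659; -1.540659 ∉ [0.9, 1.3) → out
#2 (3,7): internal coord 3 + (7)·τ' = +1.651923; +1.651923 ∉ [0.9, 1.3) → out
#3 (2,-2): internal coord 2 + (-2)·τ' = +2.385165; +2.385165 ∉ [0.9, 1.3) → out
#4 (1,1): internal coord 1 + (1)·τ' = +0.807418; +0.807418 ∉ [0.9, 1.3) → out
#5 (1,-1): internal coord 1 + (-1)·τ' = +1.192582; +1.192582 ∈ [0.9, 1.3) → IN Λ
#6 (0,-6): internal coord 0 + (-6)·τ' = +1.155494; +1.155494 ∈ [0.9, 1.3) → IN Λ
#7 (2,7): internal coord 2 + (7)·τ' = +0.651923; +0.651923 ∉ [0.9, 1.3) → out
#8 (-8,-3): internal coord -8 + (-3)·τ' = -7.422253; -7.422253 ∉ [0.9, 1.3) → out
#9 (3,3): internal coord 3 + (3)·τ' = +2.422253; +2.422253 ∉ [0.9, 1.3) → out

5, 6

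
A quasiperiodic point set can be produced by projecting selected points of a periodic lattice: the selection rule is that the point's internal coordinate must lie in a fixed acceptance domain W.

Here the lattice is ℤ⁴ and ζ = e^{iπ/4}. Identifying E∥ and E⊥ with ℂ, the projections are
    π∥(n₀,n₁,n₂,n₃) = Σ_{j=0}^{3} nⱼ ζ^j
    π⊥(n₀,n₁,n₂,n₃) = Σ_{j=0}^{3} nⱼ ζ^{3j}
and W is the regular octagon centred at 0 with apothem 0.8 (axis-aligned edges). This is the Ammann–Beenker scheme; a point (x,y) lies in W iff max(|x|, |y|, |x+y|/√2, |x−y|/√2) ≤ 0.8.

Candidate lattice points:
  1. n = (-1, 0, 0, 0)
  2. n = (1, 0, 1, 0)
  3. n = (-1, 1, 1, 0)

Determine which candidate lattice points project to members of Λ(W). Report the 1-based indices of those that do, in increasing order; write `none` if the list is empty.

none

Internal map: ζ^{3j} for j=0..3 gives (1,0), (−√2/2,√2/2), (0,−1), (√2/2,√2/2).
candidate 1: n = (-1, 0, 0, 0) → π⊥ ≈ (-1.0000, +0.0000); max(|x|,|y|,|x±y|/√2) = 1.0000 > 0.8 ⇒ ∉ W
candidate 2: n = (1, 0, 1, 0) → π⊥ ≈ (+1.0000, -1.0000); max(|x|,|y|,|x±y|/√2) = 1.4142 > 0.8 ⇒ ∉ W
candidate 3: n = (-1, 1, 1, 0) → π⊥ ≈ (-1.7071, -0.2929); max(|x|,|y|,|x±y|/√2) = 1.7071 > 0.8 ⇒ ∉ W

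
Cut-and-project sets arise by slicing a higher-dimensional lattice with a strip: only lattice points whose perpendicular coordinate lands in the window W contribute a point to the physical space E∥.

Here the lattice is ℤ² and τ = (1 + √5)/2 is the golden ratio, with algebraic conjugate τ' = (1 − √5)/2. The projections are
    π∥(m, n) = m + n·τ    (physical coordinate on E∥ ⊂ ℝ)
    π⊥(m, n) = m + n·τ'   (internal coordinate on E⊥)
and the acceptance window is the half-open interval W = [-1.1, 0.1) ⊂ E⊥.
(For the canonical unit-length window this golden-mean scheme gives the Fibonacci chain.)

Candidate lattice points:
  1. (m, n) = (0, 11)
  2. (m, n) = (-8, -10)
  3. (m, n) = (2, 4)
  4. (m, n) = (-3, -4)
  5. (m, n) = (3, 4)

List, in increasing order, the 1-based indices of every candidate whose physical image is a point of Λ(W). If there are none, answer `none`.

3, 4

Numerically τ ≈ 1.6180 and τ' = −1/τ ≈ -0.6180.
[1] lift (0,11): star map gives -6.7984; window check -1.1 ≤ -6.7984 < 0.1 is false → out
[2] lift (-8,-10): star map gives -1.8197; window check -1.1 ≤ -1.8197 < 0.1 is false → out
[3] lift (2,4): star map gives -0.4721; window check -1.1 ≤ -0.4721 < 0.1 is true → IN Λ
[4] lift (-3,-4): star map gives -0.5279; window check -1.1 ≤ -0.5279 < 0.1 is true → IN Λ
[5] lift (3,4): star map gives 0.5279; window check -1.1 ≤ 0.5279 < 0.1 is false → out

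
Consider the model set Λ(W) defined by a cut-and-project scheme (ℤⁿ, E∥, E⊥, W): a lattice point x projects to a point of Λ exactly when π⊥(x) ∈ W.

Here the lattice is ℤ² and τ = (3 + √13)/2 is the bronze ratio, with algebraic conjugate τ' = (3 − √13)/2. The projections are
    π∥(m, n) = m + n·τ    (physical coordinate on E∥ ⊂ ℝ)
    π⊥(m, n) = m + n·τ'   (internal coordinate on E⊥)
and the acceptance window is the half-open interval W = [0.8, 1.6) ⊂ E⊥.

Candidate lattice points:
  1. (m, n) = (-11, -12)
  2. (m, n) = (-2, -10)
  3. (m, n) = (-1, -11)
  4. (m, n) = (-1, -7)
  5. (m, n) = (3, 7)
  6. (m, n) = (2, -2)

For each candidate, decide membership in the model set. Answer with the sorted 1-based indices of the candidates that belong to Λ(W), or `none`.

2, 4, 5

Numerically τ ≈ 3.3028 and τ' = −1/τ ≈ -0.3028.
candidate 1: (m,n)=(-11,-12) → π∥ = -11-12·τ ≈ -50.6333, π⊥ = -11-12·τ' ≈ -7.3667 ∉ [0.8, 1.6) ⇒ out
candidate 2: (m,n)=(-2,-10) → π∥ = -2-10·τ ≈ -35.0278, π⊥ = -2-10·τ' ≈ 1.0278 ∈ [0.8, 1.6) ⇒ IN Λ
candidate 3: (m,n)=(-1,-11) → π∥ = -1-11·τ ≈ -37.3305, π⊥ = -1-11·τ' ≈ 2.3305 ∉ [0.8, 1.6) ⇒ out
candidate 4: (m,n)=(-1,-7) → π∥ = -1-7·τ ≈ -24.1194, π⊥ = -1-7·τ' ≈ 1.1194 ∈ [0.8, 1.6) ⇒ IN Λ
candidate 5: (m,n)=(3,7) → π∥ = 3+7·τ ≈ 26.1194, π⊥ = 3+7·τ' ≈ 0.8806 ∈ [0.8, 1.6) ⇒ IN Λ
candidate 6: (m,n)=(2,-2) → π∥ = 2-2·τ ≈ -4.6056, π⊥ = 2-2·τ' ≈ 2.6056 ∉ [0.8, 1.6) ⇒ out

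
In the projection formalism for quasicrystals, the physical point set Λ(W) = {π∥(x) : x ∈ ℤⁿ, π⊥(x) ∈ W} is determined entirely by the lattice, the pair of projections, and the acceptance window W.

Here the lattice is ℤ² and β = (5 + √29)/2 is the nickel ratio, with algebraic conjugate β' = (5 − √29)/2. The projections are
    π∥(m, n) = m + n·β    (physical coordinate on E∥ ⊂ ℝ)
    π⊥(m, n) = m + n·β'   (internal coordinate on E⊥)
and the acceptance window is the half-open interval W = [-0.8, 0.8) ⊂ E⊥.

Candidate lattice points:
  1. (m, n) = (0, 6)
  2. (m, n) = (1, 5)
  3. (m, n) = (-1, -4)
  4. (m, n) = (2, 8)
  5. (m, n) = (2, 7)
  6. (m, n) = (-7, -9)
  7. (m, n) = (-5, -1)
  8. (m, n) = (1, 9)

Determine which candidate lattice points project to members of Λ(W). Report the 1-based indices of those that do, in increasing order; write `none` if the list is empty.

2, 3, 4, 5, 8

Compute β' = (5−√29)/2 = -0.19258, so π⊥(m,n) = m -0.19258·n.
candidate 1: (m,n)=(0,6) → π∥ = 0+6·β ≈ 31.15549, π⊥ = 0+6·β' ≈ -1.15549 ∉ [-0.8, 0.8) ⇒ out
candidate 2: (m,n)=(1,5) → π∥ = 1+5·β ≈ 26.96291, π⊥ = 1+5·β' ≈ 0.03709 ∈ [-0.8, 0.8) ⇒ IN Λ
candidate 3: (m,n)=(-1,-4) → π∥ = -1-4·β ≈ -21.77033, π⊥ = -1-4·β' ≈ -0.22967 ∈ [-0.8, 0.8) ⇒ IN Λ
candidate 4: (m,n)=(2,8) → π∥ = 2+8·β ≈ 43.54066, π⊥ = 2+8·β' ≈ 0.45934 ∈ [-0.8, 0.8) ⇒ IN Λ
candidate 5: (m,n)=(2,7) → π∥ = 2+7·β ≈ 38.34808, π⊥ = 2+7·β' ≈ 0.65192 ∈ [-0.8, 0.8) ⇒ IN Λ
candidate 6: (m,n)=(-7,-9) → π∥ = -7-9·β ≈ -53.73324, π⊥ = -7-9·β' ≈ -5.26676 ∉ [-0.8, 0.8) ⇒ out
candidate 7: (m,n)=(-5,-1) → π∥ = -5-1·β ≈ -10.19258, π⊥ = -5-1·β' ≈ -4.80742 ∉ [-0.8, 0.8) ⇒ out
candidate 8: (m,n)=(1,9) → π∥ = 1+9·β ≈ 47.73324, π⊥ = 1+9·β' ≈ -0.73324 ∈ [-0.8, 0.8) ⇒ IN Λ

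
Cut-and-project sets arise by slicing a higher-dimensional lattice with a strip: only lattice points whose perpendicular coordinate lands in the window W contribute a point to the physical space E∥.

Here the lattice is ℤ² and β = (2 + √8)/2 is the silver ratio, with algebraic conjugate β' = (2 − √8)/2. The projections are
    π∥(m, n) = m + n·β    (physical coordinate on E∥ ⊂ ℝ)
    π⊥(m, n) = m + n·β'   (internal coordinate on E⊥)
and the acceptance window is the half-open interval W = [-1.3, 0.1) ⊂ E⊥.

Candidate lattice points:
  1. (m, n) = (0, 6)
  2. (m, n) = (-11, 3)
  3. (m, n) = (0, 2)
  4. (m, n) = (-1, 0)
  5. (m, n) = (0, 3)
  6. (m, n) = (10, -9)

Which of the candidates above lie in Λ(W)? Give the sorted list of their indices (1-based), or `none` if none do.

β' = (2−√8)/2 ≈ -0.4142.
candidate 1: (m,n)=(0,6) → π∥ = 0+6·β ≈ 14.4853, π⊥ = 0+6·β' ≈ -2.4853 ∉ [-1.3, 0.1) ⇒ out
candidate 2: (m,n)=(-11,3) → π∥ = -11+3·β ≈ -3.7574, π⊥ = -11+3·β' ≈ -12.2426 ∉ [-1.3, 0.1) ⇒ out
candidate 3: (m,n)=(0,2) → π∥ = 0+2·β ≈ 4.8284, π⊥ = 0+2·β' ≈ -0.8284 ∈ [-1.3, 0.1) ⇒ IN Λ
candidate 4: (m,n)=(-1,0) → π∥ = -1+0·β ≈ -1.0000, π⊥ = -1+0·β' ≈ -1.0000 ∈ [-1.3, 0.1) ⇒ IN Λ
candidate 5: (m,n)=(0,3) → π∥ = 0+3·β ≈ 7.2426, π⊥ = 0+3·β' ≈ -1.2426 ∈ [-1.3, 0.1) ⇒ IN Λ
candidate 6: (m,n)=(10,-9) → π∥ = 10-9·β ≈ -11.7279, π⊥ = 10-9·β' ≈ 13.7279 ∉ [-1.3, 0.1) ⇒ out

3, 4, 5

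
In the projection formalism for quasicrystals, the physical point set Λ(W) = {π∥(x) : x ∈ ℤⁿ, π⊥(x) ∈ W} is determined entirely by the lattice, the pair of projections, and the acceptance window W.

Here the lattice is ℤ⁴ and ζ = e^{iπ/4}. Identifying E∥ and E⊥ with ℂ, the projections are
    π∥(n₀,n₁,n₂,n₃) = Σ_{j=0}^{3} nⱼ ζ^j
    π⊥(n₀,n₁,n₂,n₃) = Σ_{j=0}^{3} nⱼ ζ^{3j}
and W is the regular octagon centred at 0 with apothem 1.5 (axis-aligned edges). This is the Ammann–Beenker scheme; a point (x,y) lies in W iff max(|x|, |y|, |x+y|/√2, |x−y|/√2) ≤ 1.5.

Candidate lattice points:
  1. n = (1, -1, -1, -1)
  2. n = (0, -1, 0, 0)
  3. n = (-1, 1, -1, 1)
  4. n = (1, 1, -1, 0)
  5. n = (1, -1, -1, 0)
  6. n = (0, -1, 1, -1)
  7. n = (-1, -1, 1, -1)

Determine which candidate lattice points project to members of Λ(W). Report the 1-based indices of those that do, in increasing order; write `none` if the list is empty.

π⊥(n) = n₀ + n₁ζ³ + n₂ζ⁶ + n₃ζ⁹ where ζ = e^{iπ/4}.
#1 (1, -1, -1, -1): internal (1.0000, -0.4142); octagon support 1.0000 vs apothem 1.5 → ∈ W
#2 (0, -1, 0, 0): internal (0.7071, -0.7071); octagon support 1.0000 vs apothem 1.5 → ∈ W
#3 (-1, 1, -1, 1): internal (-1.0000, 2.4142); octagon support 2.4142 vs apothem 1.5 → ∉ W
#4 (1, 1, -1, 0): internal (0.2929, 1.7071); octagon support 1.7071 vs apothem 1.5 → ∉ W
#5 (1, -1, -1, 0): internal (1.7071, 0.2929); octagon support 1.7071 vs apothem 1.5 → ∉ W
#6 (0, -1, 1, -1): internal (0.0000, -2.4142); octagon support 2.4142 vs apothem 1.5 → ∉ W
#7 (-1, -1, 1, -1): internal (-1.0000, -2.4142); octagon support 2.4142 vs apothem 1.5 → ∉ W

1, 2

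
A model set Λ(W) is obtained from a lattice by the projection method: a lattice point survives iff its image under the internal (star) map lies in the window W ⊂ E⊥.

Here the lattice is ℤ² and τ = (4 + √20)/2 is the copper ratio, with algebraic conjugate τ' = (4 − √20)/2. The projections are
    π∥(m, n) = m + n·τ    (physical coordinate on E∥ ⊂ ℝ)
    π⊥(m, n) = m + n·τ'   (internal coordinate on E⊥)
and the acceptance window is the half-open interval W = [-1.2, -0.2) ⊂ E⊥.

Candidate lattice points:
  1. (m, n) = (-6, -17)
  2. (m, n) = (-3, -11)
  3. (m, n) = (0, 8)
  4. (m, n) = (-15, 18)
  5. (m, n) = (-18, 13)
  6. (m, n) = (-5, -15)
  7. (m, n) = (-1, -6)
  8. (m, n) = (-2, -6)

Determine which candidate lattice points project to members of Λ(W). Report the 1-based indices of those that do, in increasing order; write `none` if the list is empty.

2, 8

τ' = (4−√20)/2 ≈ -0.23607.
[1] lift (-6,-17): star map gives -1.98684; window check -1.2 ≤ -1.98684 < -0.2 is false → out
[2] lift (-3,-11): star map gives -0.40325; window check -1.2 ≤ -0.40325 < -0.2 is true → IN Λ
[3] lift (0,8): star map gives -1.88854; window check -1.2 ≤ -1.88854 < -0.2 is false → out
[4] lift (-15,18): star map gives -19.24922; window check -1.2 ≤ -19.24922 < -0.2 is false → out
[5] lift (-18,13): star map gives -21.06888; window check -1.2 ≤ -21.06888 < -0.2 is false → out
[6] lift (-5,-15): star map gives -1.45898; window check -1.2 ≤ -1.45898 < -0.2 is false → out
[7] lift (-1,-6): star map gives 0.41641; window check -1.2 ≤ 0.41641 < -0.2 is false → out
[8] lift (-2,-6): star map gives -0.58359; window check -1.2 ≤ -0.58359 < -0.2 is true → IN Λ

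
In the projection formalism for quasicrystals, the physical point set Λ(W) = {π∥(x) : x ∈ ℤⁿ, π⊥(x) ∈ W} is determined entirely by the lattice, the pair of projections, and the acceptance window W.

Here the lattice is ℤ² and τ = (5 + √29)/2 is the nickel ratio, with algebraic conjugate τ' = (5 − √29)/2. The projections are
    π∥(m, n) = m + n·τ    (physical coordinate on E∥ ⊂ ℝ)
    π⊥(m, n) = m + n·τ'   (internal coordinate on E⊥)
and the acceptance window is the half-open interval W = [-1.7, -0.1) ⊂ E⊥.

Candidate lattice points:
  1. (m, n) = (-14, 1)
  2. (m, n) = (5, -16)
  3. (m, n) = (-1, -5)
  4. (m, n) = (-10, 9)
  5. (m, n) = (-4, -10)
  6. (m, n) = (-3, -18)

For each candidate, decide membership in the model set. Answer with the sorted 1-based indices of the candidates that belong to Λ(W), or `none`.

none

Numerically τ ≈ 5.19258 and τ' = −1/τ ≈ -0.19258.
candidate 1: (m,n)=(-14,1) → π∥ = -14+1·τ ≈ -8.80742, π⊥ = -14+1·τ' ≈ -14.19258 ∉ [-1.7, -0.1) ⇒ out
candidate 2: (m,n)=(5,-16) → π∥ = 5-16·τ ≈ -78.08132, π⊥ = 5-16·τ' ≈ 8.08132 ∉ [-1.7, -0.1) ⇒ out
candidate 3: (m,n)=(-1,-5) → π∥ = -1-5·τ ≈ -26.96291, π⊥ = -1-5·τ' ≈ -0.03709 ∉ [-1.7, -0.1) ⇒ out
candidate 4: (m,n)=(-10,9) → π∥ = -10+9·τ ≈ 36.73324, π⊥ = -10+9·τ' ≈ -11.73324 ∉ [-1.7, -0.1) ⇒ out
candidate 5: (m,n)=(-4,-10) → π∥ = -4-10·τ ≈ -55.92582, π⊥ = -4-10·τ' ≈ -2.07418 ∉ [-1.7, -0.1) ⇒ out
candidate 6: (m,n)=(-3,-18) → π∥ = -3-18·τ ≈ -96.46648, π⊥ = -3-18·τ' ≈ 0.46648 ∉ [-1.7, -0.1) ⇒ out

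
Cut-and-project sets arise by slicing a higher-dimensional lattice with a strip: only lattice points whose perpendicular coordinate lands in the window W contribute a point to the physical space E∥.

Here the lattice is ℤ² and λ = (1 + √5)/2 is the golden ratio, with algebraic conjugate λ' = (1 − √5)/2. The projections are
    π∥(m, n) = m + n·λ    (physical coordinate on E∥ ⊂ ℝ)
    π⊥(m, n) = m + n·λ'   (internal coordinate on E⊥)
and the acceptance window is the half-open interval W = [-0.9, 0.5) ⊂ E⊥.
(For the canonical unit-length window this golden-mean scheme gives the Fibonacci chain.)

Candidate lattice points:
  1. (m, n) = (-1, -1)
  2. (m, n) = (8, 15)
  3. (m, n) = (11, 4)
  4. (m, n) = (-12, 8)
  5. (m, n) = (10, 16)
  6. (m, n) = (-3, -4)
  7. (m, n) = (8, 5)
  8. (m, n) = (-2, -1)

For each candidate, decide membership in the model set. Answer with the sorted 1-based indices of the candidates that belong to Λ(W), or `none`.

1, 5, 6

Compute λ' = (1−√5)/2 = -0.6180, so π⊥(m,n) = m -0.6180·n.
[1] lift (-1,-1): star map gives -0.3820; window check -0.9 ≤ -0.3820 < 0.5 is true → IN Λ
[2] lift (8,15): star map gives -1.2705; window check -0.9 ≤ -1.2705 < 0.5 is false → out
[3] lift (11,4): star map gives 8.5279; window check -0.9 ≤ 8.5279 < 0.5 is false → out
[4] lift (-12,8): star map gives -16.9443; window check -0.9 ≤ -16.9443 < 0.5 is false → out
[5] lift (10,16): star map gives 0.1115; window check -0.9 ≤ 0.1115 < 0.5 is true → IN Λ
[6] lift (-3,-4): star map gives -0.5279; window check -0.9 ≤ -0.5279 < 0.5 is true → IN Λ
[7] lift (8,5): star map gives 4.9098; window check -0.9 ≤ 4.9098 < 0.5 is false → out
[8] lift (-2,-1): star map gives -1.3820; window check -0.9 ≤ -1.3820 < 0.5 is false → out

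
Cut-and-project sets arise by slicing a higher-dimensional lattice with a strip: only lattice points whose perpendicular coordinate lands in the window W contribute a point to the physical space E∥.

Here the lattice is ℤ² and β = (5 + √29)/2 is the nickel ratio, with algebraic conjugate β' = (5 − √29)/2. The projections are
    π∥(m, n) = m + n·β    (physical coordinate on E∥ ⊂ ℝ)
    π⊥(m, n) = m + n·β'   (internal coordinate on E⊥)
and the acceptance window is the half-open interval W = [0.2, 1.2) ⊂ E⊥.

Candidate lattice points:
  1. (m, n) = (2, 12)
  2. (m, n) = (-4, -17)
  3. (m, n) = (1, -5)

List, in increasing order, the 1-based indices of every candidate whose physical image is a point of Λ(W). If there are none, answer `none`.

none

Compute β' = (5−√29)/2 = -0.1926, so π⊥(m,n) = m -0.1926·n.
candidate 1: (m,n)=(2,12) → π∥ = 2+12·β ≈ 64.3110, π⊥ = 2+12·β' ≈ -0.3110 ∉ [0.2, 1.2) ⇒ out
candidate 2: (m,n)=(-4,-17) → π∥ = -4-17·β ≈ -92.2739, π⊥ = -4-17·β' ≈ -0.7261 ∉ [0.2, 1.2) ⇒ out
candidate 3: (m,n)=(1,-5) → π∥ = 1-5·β ≈ -24.9629, π⊥ = 1-5·β' ≈ 1.9629 ∉ [0.2, 1.2) ⇒ out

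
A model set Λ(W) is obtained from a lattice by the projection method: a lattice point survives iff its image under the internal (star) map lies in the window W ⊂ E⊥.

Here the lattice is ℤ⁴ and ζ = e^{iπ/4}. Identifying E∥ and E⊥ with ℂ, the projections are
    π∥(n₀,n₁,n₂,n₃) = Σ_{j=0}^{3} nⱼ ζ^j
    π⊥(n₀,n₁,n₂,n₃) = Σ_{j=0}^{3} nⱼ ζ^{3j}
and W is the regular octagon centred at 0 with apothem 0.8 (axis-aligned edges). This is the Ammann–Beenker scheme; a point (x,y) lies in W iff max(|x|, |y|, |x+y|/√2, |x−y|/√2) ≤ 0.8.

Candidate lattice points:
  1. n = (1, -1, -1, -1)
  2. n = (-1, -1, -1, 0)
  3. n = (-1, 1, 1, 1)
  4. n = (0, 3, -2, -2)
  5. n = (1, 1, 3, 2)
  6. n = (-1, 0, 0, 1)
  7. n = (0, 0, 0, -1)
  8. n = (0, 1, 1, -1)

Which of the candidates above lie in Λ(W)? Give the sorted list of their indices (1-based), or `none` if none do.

Internal map: ζ^{3j} for j=0..3 gives (1,0), (−√2/2,√2/2), (0,−1), (√2/2,√2/2).
candidate 1: n = (1, -1, -1, -1) → π⊥ ≈ (+1.000000, -0.414214); max(|x|,|y|,|x±y|/√2) = 1.000000 > 0.8 ⇒ ∉ W
candidate 2: n = (-1, -1, -1, 0) → π⊥ ≈ (-0.292893, +0.292893); max(|x|,|y|,|x±y|/√2) = 0.414214 ≤ 0.8 ⇒ ∈ W
candidate 3: n = (-1, 1, 1, 1) → π⊥ ≈ (-1.000000, +0.414214); max(|x|,|y|,|x±y|/√2) = 1.000000 > 0.8 ⇒ ∉ W
candidate 4: n = (0, 3, -2, -2) → π⊥ ≈ (-3.535534, +2.707107); max(|x|,|y|,|x±y|/√2) = 4.414214 > 0.8 ⇒ ∉ W
candidate 5: n = (1, 1, 3, 2) → π⊥ ≈ (+1.707107, -0.878680); max(|x|,|y|,|x±y|/√2) = 1.828427 > 0.8 ⇒ ∉ W
candidate 6: n = (-1, 0, 0, 1) → π⊥ ≈ (-0.292893, +0.707107); max(|x|,|y|,|x±y|/√2) = 0.707107 ≤ 0.8 ⇒ ∈ W
candidate 7: n = (0, 0, 0, -1) → π⊥ ≈ (-0.707107, -0.707107); max(|x|,|y|,|x±y|/√2) = 1.000000 > 0.8 ⇒ ∉ W
candidate 8: n = (0, 1, 1, -1) → π⊥ ≈ (-1.414214, -1.000000); max(|x|,|y|,|x±y|/√2) = 1.707107 > 0.8 ⇒ ∉ W

2, 6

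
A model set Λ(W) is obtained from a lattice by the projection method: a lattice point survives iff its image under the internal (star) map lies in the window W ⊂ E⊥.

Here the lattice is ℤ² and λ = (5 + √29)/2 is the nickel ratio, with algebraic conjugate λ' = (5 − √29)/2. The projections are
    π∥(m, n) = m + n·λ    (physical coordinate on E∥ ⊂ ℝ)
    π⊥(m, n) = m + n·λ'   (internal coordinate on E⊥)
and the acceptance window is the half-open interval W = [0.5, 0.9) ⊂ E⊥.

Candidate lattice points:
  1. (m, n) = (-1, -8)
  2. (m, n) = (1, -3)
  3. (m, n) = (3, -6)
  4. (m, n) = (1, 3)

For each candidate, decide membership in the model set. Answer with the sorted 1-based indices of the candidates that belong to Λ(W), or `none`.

λ' = (5−√29)/2 ≈ -0.19258.
#1 (-1,-8): internal coord -1 + (-8)·λ' = +0.54066; +0.54066 ∈ [0.5, 0.9) → IN Λ
#2 (1,-3): internal coord 1 + (-3)·λ' = +1.57775; +1.57775 ∉ [0.5, 0.9) → out
#3 (3,-6): internal coord 3 + (-6)·λ' = +4.15549; +4.15549 ∉ [0.5, 0.9) → out
#4 (1,3): internal coord 1 + (3)·λ' = +0.42225; +0.42225 ∉ [0.5, 0.9) → out

1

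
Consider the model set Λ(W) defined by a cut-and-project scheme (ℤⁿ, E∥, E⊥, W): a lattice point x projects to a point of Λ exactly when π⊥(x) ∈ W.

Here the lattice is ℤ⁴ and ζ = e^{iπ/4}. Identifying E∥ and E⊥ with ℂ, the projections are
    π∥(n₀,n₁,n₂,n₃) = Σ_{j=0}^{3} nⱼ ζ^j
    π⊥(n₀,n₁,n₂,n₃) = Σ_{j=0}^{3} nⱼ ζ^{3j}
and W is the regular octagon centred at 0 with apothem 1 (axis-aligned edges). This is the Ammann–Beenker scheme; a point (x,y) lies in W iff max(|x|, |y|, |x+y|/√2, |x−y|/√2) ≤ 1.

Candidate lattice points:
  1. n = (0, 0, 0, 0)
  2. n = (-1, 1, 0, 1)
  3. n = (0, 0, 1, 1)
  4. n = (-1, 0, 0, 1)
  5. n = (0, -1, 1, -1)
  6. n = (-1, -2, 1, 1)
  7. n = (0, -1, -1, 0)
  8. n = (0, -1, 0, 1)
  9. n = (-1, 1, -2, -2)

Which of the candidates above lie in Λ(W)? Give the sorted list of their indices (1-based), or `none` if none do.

1, 3, 4, 7

Internal map: ζ^{3j} for j=0..3 gives (1,0), (−√2/2,√2/2), (0,−1), (√2/2,√2/2).
candidate 1: n = (0, 0, 0, 0) → π⊥ ≈ (+0.0000, +0.0000); max(|x|,|y|,|x±y|/√2) = 0.0000 ≤ 1 ⇒ ∈ W
candidate 2: n = (-1, 1, 0, 1) → π⊥ ≈ (-1.0000, +1.4142); max(|x|,|y|,|x±y|/√2) = 1.7071 > 1 ⇒ ∉ W
candidate 3: n = (0, 0, 1, 1) → π⊥ ≈ (+0.7071, -0.2929); max(|x|,|y|,|x±y|/√2) = 0.7071 ≤ 1 ⇒ ∈ W
candidate 4: n = (-1, 0, 0, 1) → π⊥ ≈ (-0.2929, +0.7071); max(|x|,|y|,|x±y|/√2) = 0.7071 ≤ 1 ⇒ ∈ W
candidate 5: n = (0, -1, 1, -1) → π⊥ ≈ (+0.0000, -2.4142); max(|x|,|y|,|x±y|/√2) = 2.4142 > 1 ⇒ ∉ W
candidate 6: n = (-1, -2, 1, 1) → π⊥ ≈ (+1.1213, -1.7071); max(|x|,|y|,|x±y|/√2) = 2.0000 > 1 ⇒ ∉ W
candidate 7: n = (0, -1, -1, 0) → π⊥ ≈ (+0.7071, +0.2929); max(|x|,|y|,|x±y|/√2) = 0.7071 ≤ 1 ⇒ ∈ W
candidate 8: n = (0, -1, 0, 1) → π⊥ ≈ (+1.4142, +0.0000); max(|x|,|y|,|x±y|/√2) = 1.4142 > 1 ⇒ ∉ W
candidate 9: n = (-1, 1, -2, -2) → π⊥ ≈ (-3.1213, +1.2929); max(|x|,|y|,|x±y|/√2) = 3.1213 > 1 ⇒ ∉ W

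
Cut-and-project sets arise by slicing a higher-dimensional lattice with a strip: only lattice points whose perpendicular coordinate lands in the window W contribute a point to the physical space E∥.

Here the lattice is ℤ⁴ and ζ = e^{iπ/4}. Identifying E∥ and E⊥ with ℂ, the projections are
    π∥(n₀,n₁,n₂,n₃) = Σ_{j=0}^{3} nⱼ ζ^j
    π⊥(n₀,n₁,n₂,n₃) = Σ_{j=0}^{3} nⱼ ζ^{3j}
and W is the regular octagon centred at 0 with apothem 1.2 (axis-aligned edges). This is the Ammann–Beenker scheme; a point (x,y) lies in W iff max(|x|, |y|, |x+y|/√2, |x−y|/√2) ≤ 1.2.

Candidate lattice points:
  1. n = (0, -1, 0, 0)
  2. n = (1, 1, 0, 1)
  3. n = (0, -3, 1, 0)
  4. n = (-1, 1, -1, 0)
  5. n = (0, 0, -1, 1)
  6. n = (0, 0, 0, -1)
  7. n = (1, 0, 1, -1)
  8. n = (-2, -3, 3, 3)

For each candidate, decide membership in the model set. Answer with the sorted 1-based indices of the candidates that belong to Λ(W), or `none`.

Internal map: ζ^{3j} for j=0..3 gives (1,0), (−√2/2,√2/2), (0,−1), (√2/2,√2/2).
#1 (0, -1, 0, 0): internal (0.707107, -0.707107); octagon support 1.000000 vs apothem 1.2 → ∈ W
#2 (1, 1, 0, 1): internal (1.000000, 1.414214); octagon support 1.707107 vs apothem 1.2 → ∉ W
#3 (0, -3, 1, 0): internal (2.121320, -3.121320); octagon support 3.707107 vs apothem 1.2 → ∉ W
#4 (-1, 1, -1, 0): internal (-1.707107, 1.707107); octagon support 2.414214 vs apothem 1.2 → ∉ W
#5 (0, 0, -1, 1): internal (0.707107, 1.707107); octagon support 1.707107 vs apothem 1.2 → ∉ W
#6 (0, 0, 0, -1): internal (-0.707107, -0.707107); octagon support 1.000000 vs apothem 1.2 → ∈ W
#7 (1, 0, 1, -1): internal (0.292893, -1.707107); octagon support 1.707107 vs apothem 1.2 → ∉ W
#8 (-2, -3, 3, 3): internal (2.242641, -3.000000); octagon support 3.707107 vs apothem 1.2 → ∉ W

1, 6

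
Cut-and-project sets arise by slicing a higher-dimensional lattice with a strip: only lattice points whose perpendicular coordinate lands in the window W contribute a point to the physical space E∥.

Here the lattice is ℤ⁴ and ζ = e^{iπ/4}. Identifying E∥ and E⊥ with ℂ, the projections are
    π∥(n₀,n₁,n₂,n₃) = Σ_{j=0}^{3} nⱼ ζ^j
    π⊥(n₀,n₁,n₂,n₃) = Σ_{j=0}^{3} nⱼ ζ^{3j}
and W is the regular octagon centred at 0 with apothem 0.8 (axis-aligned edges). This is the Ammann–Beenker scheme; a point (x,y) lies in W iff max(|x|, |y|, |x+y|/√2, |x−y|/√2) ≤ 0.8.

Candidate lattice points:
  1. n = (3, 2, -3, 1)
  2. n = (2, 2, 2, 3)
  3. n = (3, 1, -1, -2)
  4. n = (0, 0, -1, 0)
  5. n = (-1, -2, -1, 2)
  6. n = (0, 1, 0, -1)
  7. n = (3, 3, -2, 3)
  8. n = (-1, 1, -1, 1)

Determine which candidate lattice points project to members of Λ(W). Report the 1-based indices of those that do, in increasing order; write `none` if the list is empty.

none

With ζ = e^{iπ/4} the internal vectors are ζ^0,ζ^3,ζ^6,ζ^9.
candidate 1: n = (3, 2, -3, 1) → π⊥ ≈ (+2.292893, +5.121320); max(|x|,|y|,|x±y|/√2) = 5.242641 > 0.8 ⇒ ∉ W
candidate 2: n = (2, 2, 2, 3) → π⊥ ≈ (+2.707107, +1.535534); max(|x|,|y|,|x±y|/√2) = 3.000000 > 0.8 ⇒ ∉ W
candidate 3: n = (3, 1, -1, -2) → π⊥ ≈ (+0.878680, +0.292893); max(|x|,|y|,|x±y|/√2) = 0.878680 > 0.8 ⇒ ∉ W
candidate 4: n = (0, 0, -1, 0) → π⊥ ≈ (+0.000000, +1.000000); max(|x|,|y|,|x±y|/√2) = 1.000000 > 0.8 ⇒ ∉ W
candidate 5: n = (-1, -2, -1, 2) → π⊥ ≈ (+1.828427, +1.000000); max(|x|,|y|,|x±y|/√2) = 2.000000 > 0.8 ⇒ ∉ W
candidate 6: n = (0, 1, 0, -1) → π⊥ ≈ (-1.414214, +0.000000); max(|x|,|y|,|x±y|/√2) = 1.414214 > 0.8 ⇒ ∉ W
candidate 7: n = (3, 3, -2, 3) → π⊥ ≈ (+3.000000, +6.242641); max(|x|,|y|,|x±y|/√2) = 6.535534 > 0.8 ⇒ ∉ W
candidate 8: n = (-1, 1, -1, 1) → π⊥ ≈ (-1.000000, +2.414214); max(|x|,|y|,|x±y|/√2) = 2.414214 > 0.8 ⇒ ∉ W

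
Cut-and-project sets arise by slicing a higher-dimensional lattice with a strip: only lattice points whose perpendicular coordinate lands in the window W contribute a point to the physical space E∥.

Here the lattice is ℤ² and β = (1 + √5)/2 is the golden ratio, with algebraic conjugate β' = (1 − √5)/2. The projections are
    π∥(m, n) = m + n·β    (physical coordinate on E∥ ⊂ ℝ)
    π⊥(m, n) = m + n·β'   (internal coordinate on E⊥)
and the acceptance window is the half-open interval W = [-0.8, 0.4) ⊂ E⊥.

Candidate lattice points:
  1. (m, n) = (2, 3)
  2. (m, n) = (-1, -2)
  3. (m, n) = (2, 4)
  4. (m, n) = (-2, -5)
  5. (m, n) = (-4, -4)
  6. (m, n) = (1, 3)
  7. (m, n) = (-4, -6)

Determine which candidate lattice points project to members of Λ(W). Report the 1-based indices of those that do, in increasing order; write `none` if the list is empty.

β' = (1−√5)/2 ≈ -0.618034.
candidate 1: (m,n)=(2,3) → π∥ = 2+3·β ≈ 6.854102, π⊥ = 2+3·β' ≈ 0.145898 ∈ [-0.8, 0.4) ⇒ IN Λ
candidate 2: (m,n)=(-1,-2) → π∥ = -1-2·β ≈ -4.236068, π⊥ = -1-2·β' ≈ 0.236068 ∈ [-0.8, 0.4) ⇒ IN Λ
candidate 3: (m,n)=(2,4) → π∥ = 2+4·β ≈ 8.472136, π⊥ = 2+4·β' ≈ -0.472136 ∈ [-0.8, 0.4) ⇒ IN Λ
candidate 4: (m,n)=(-2,-5) → π∥ = -2-5·β ≈ -10.090170, π⊥ = -2-5·β' ≈ 1.090170 ∉ [-0.8, 0.4) ⇒ out
candidate 5: (m,n)=(-4,-4) → π∥ = -4-4·β ≈ -10.472136, π⊥ = -4-4·β' ≈ -1.527864 ∉ [-0.8, 0.4) ⇒ out
candidate 6: (m,n)=(1,3) → π∥ = 1+3·β ≈ 5.854102, π⊥ = 1+3·β' ≈ -0.854102 ∉ [-0.8, 0.4) ⇒ out
candidate 7: (m,n)=(-4,-6) → π∥ = -4-6·β ≈ -13.708204, π⊥ = -4-6·β' ≈ -0.291796 ∈ [-0.8, 0.4) ⇒ IN Λ

1, 2, 3, 7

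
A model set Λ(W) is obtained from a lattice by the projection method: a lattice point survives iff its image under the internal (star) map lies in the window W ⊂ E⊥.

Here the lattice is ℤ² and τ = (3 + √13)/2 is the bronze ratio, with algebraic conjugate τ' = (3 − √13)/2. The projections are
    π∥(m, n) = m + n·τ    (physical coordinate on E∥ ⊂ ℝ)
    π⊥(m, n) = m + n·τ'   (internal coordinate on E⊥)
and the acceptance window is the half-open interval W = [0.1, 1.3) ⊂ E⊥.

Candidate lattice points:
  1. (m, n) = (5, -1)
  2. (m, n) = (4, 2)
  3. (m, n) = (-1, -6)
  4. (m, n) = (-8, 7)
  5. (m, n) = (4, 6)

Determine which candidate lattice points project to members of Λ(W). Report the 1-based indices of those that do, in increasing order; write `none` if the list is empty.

3

Numerically τ ≈ 3.302776 and τ' = −1/τ ≈ -0.302776.
#1 (5,-1): internal coord 5 + (-1)·τ' = +5.302776; +5.302776 ∉ [0.1, 1.3) → out
#2 (4,2): internal coord 4 + (2)·τ' = +3.394449; +3.394449 ∉ [0.1, 1.3) → out
#3 (-1,-6): internal coord -1 + (-6)·τ' = +0.816654; +0.816654 ∈ [0.1, 1.3) → IN Λ
#4 (-8,7): internal coord -8 + (7)·τ' = -10.119429; -10.119429 ∉ [0.1, 1.3) → out
#5 (4,6): internal coord 4 + (6)·τ' = +2.183346; +2.183346 ∉ [0.1, 1.3) → out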